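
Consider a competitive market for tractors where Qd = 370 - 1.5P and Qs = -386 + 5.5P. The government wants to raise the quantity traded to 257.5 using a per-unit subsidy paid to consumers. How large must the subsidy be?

Required subsidy s = 42 per unit

At Q = 257.5, invert demand for the buyer price: Pb = (370 − 257.5)/1.5 = 75; invert supply for the seller price: Ps = (257.5 − (-386))/5.5 = 117.
The subsidy must fill the gap: s = Ps − Pb = 117 − 75 = 42.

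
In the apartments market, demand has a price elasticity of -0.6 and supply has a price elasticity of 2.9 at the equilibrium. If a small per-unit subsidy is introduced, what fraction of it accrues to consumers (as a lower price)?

Consumer share = 29/35

For a small subsidy around the equilibrium, the benefit split depends on the relative slopes, which at a point are proportional to the elasticities.
Buyer share = εs/(εs + |εd|) = 2.9/(2.9 + 0.6) = 29/35; seller share = |εd|/(εs + |εd|) = 6/35.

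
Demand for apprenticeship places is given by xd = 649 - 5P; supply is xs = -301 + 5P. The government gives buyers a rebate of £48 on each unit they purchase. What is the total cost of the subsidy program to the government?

Pre-subsidy: 649 - 5P = -301 + 5P gives P* = 95, x* = 174.
With the rebate, buyers effectively pay Pb = Ps − 48, where Ps is the price sellers receive.
Demand in terms of Ps becomes xd = 649 − 5(Ps − 48) = 889 - 5Ps. Setting this equal to supply: 889 - 5Ps = -301 + 5Ps, so Ps = 119.
Buyers pay Pb = 119 − 48 = 71; x' = -301 + 5·119 = 294.
Government outlay = subsidy × quantity = 48 × 294 = 14112.

Government cost = £14112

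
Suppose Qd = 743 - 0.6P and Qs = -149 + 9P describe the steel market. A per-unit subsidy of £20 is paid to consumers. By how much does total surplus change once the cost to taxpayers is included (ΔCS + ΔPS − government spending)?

Pre-subsidy: 743 - 0.6P = -149 + 9P gives P* = 1115/12, Q* = 687.25.
With the rebate, buyers effectively pay Pb = Ps − 20, where Ps is the price sellers receive.
Demand in terms of Ps becomes Qd = 743 − 0.6(Ps − 20) = 755 - 0.6Ps. Setting this equal to supply: 755 - 0.6Ps = -149 + 9Ps, so Ps = 565/6.
Buyers pay Pb = 565/6 − 20 = 445/6; Q' = -149 + 9·(565/6) = 698.5.
ΔCS = ½(687.25 + 698.5)(1115/12 − 445/6) = 12991.40625; ΔPS = ½(687.25 + 698.5)(565/6 − 1115/12) = 866.09375.
Government spending = 20 × 698.5 = 13970.
Net change = 12991.40625 + 866.09375 − 13970 = -112.5. The loss equals the DWL triangle ½·20·11.25.

Net change in total surplus = -£112.5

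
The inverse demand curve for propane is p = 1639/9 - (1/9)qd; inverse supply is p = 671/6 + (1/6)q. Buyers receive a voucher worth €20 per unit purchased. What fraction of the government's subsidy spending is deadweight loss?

DWL / government spending = 36/325

Pre-subsidy: 1639/9 - (1/9)q = 671/6 + (1/6)q gives q* = 253 and p* = 154.
With the rebate, buyers effectively pay pb = ps − 20, where ps is the price sellers receive.
On the curves, pb = 1639/9 - (1/9)q and ps = 671/6 + (1/6)q; the wedge ps − pb = 20 gives 671/6 + (1/6)q − (1639/9 - (1/9)q) = 20, so q' = 325.
Then pb = 1639/9 − (1/9)·325 = 146 and ps = 671/6 + (1/6)·325 = 166.
ΔCS = ½(253 + 325)(154 − 146) = 2312; ΔPS = ½(253 + 325)(166 − 154) = 3468.
Government spending = 20 × 325 = 6500.
DWL = ½ × 20 × (325 − 253) = 720; fraction = 720 / 6500 = 36/325.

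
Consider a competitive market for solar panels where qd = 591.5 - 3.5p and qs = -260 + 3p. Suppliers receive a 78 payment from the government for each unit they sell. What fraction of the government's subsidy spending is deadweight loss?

DWL / government spending = 9/37

Pre-subsidy: 591.5 - 3.5p = -260 + 3p gives p* = 131, q* = 133.
With the subsidy, sellers receive ps = pb + 78 for each unit, where pb is the price buyers pay.
Supply in terms of pb becomes qs = -260 + 3(pb + 78) = -26 + 3pb. Setting this equal to demand: 591.5 - 3.5pb = -26 + 3pb, so pb = 95.
Sellers receive ps = 95 + 78 = 173; q' = 591.5 − 3.5·95 = 259.
ΔCS = ½(133 + 259)(131 − 95) = 7056; ΔPS = ½(133 + 259)(173 − 131) = 8232.
Government spending = 78 × 259 = 20202.
DWL = ½ × 78 × (259 − 133) = 4914; fraction = 4914 / 20202 = 9/37.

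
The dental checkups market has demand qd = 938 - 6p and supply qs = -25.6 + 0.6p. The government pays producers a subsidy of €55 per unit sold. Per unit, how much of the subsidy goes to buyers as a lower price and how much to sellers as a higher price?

Buyers gain €5 per unit; sellers gain €50 per unit

Pre-subsidy: 938 - 6p = -25.6 + 0.6p gives p* = 146, q* = 62.
With the subsidy, sellers receive ps = pb + 55 for each unit, where pb is the price buyers pay.
Supply in terms of pb becomes qs = -25.6 + 0.6(pb + 55) = 7.4 + 0.6pb. Setting this equal to demand: 938 - 6pb = 7.4 + 0.6pb, so pb = 141.
Sellers receive ps = 141 + 55 = 196; q' = 938 − 6·141 = 92.
Buyers' price falls by p* − pb = 146 − 141 = 5; sellers' price rises by ps − p* = 196 − 146 = 50.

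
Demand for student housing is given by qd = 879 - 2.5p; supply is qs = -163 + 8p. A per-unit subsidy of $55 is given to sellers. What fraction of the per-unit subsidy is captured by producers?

Pre-subsidy: 879 - 2.5p = -163 + 8p gives p* = 2084/21, q* = 13249/21.
With the subsidy, sellers receive ps = pb + 55 for each unit, where pb is the price buyers pay.
Supply in terms of pb becomes qs = -163 + 8(pb + 55) = 277 + 8pb. Setting this equal to demand: 879 - 2.5pb = 277 + 8pb, so pb = 172/3.
Sellers receive ps = 172/3 + 55 = 337/3; q' = 879 − 2.5·(172/3) = 2207/3.
Buyers' price falls by p* − pb = 2084/21 − 172/3 = 880/21; sellers' price rises by ps − p* = 337/3 − 2084/21 = 275/21.
So producers capture (275/21)/55 = 5/21 of each unit of subsidy.

Producer share = 5/21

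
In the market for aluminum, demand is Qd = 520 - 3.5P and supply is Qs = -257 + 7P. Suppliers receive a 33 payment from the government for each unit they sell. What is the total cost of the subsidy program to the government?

Government cost = 11154

Pre-subsidy: 520 - 3.5P = -257 + 7P gives P* = 74, Q* = 261.
With the subsidy, sellers receive Ps = Pb + 33 for each unit, where Pb is the price buyers pay.
Supply in terms of Pb becomes Qs = -257 + 7(Pb + 33) = -26 + 7Pb. Setting this equal to demand: 520 - 3.5Pb = -26 + 7Pb, so Pb = 52.
Sellers receive Ps = 52 + 33 = 85; Q' = 520 − 3.5·52 = 338.
Government outlay = subsidy × quantity = 33 × 338 = 11154.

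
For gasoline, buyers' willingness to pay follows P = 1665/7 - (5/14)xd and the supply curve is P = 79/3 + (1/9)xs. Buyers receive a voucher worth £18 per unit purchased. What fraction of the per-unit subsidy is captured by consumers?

Pre-subsidy: 1665/7 - (5/14)x = 79/3 + (1/9)x gives x* = 26652/59 and P* = 4515/59.
With the rebate, buyers effectively pay Pb = Ps − 18, where Ps is the price sellers receive.
On the curves, Pb = 1665/7 - (5/14)x and Ps = 79/3 + (1/9)x; the wedge Ps − Pb = 18 gives 79/3 + (1/9)x − (1665/7 - (5/14)x) = 18, so x' = 28920/59.
Then Pb = 1665/7 − (5/14)·(28920/59) = 3705/59 and Ps = 79/3 + (1/9)·(28920/59) = 4767/59.
Buyers' price falls by P* − Pb = 4515/59 − 3705/59 = 810/59; sellers' price rises by Ps − P* = 4767/59 − 4515/59 = 252/59.
So consumers capture (810/59)/18 = 45/59 of each unit of subsidy.

Consumer share = 45/59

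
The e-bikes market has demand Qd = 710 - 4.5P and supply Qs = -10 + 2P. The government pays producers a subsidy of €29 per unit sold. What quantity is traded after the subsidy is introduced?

Pre-subsidy: 710 - 4.5P = -10 + 2P gives P* = 1440/13, Q* = 2750/13.
With the subsidy, sellers receive Ps = Pb + 29 for each unit, where Pb is the price buyers pay.
Supply in terms of Pb becomes Qs = -10 + 2(Pb + 29) = 48 + 2Pb. Setting this equal to demand: 710 - 4.5Pb = 48 + 2Pb, so Pb = 1324/13.
Sellers receive Ps = 1324/13 + 29 = 1701/13; Q' = 710 − 4.5·(1324/13) = 3272/13.

Q' = 3272/13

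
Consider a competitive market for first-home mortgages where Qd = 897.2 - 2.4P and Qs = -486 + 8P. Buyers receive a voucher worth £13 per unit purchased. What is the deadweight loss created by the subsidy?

Deadweight loss = £156

Pre-subsidy: 897.2 - 2.4P = -486 + 8P gives P* = 133, Q* = 578.
With the rebate, buyers effectively pay Pb = Ps − 13, where Ps is the price sellers receive.
Demand in terms of Ps becomes Qd = 897.2 − 2.4(Ps − 13) = 928.4 - 2.4Ps. Setting this equal to supply: 928.4 - 2.4Ps = -486 + 8Ps, so Ps = 136.
Buyers pay Pb = 136 − 13 = 123; Q' = -486 + 8·136 = 602.
The subsidy expands output by 602 − 578 = 24 past the efficient level; on those units the gap between marginal cost and willingness to pay runs from 0 up to 13.
DWL = ½ × 13 × 24 = 156.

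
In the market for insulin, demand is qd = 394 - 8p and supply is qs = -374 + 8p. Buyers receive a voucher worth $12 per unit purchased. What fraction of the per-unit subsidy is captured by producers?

Pre-subsidy: 394 - 8p = -374 + 8p gives p* = 48, q* = 10.
With the rebate, buyers effectively pay pb = ps − 12, where ps is the price sellers receive.
Demand in terms of ps becomes qd = 394 − 8(ps − 12) = 490 - 8ps. Setting this equal to supply: 490 - 8ps = -374 + 8ps, so ps = 54.
Buyers pay pb = 54 − 12 = 42; q' = -374 + 8·54 = 58.
Buyers' price falls by p* − pb = 48 − 42 = 6; sellers' price rises by ps − p* = 54 − 48 = 6.
So producers capture 6/12 = 0.5 of each unit of subsidy.

Producer share = 0.5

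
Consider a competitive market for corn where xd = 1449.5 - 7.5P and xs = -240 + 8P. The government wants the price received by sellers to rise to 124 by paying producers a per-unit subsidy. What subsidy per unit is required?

Required subsidy s = 31 per unit

At a seller price of 124, quantity supplied is -240 + 8·124 = 752.
Buyers absorb 752 only when they pay Pb with 1449.5 − 7.5·Pb = 752, i.e. Pb = 93.
s = Ps − Pb = 124 − 93 = 31.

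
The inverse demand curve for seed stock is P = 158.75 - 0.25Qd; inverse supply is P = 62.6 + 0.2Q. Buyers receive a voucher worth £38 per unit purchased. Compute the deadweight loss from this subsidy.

Pre-subsidy: 158.75 - 0.25Q = 62.6 + 0.2Q gives Q* = 641/3 and P* = 316/3.
With the rebate, buyers effectively pay Pb = Ps − 38, where Ps is the price sellers receive.
On the curves, Pb = 158.75 - 0.25Q and Ps = 62.6 + 0.2Q; the wedge Ps − Pb = 38 gives 62.6 + 0.2Q − (158.75 - 0.25Q) = 38, so Q' = 2683/9.
Then Pb = 158.75 − 0.25·(2683/9) = 758/9 and Ps = 62.6 + 0.2·(2683/9) = 1100/9.
The subsidy expands output by 2683/9 − 641/3 = 760/9 past the efficient level; on those units the gap between marginal cost and willingness to pay runs from 0 up to 38.
DWL = ½ × 38 × 760/9 = 14440/9.

Deadweight loss = 14440/9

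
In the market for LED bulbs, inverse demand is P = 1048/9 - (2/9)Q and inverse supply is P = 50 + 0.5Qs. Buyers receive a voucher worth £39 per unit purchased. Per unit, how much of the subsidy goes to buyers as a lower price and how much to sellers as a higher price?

Buyers gain £12 per unit; sellers gain £27 per unit

Pre-subsidy: 1048/9 - (2/9)Q = 50 + 0.5Q gives Q* = 92 and P* = 96.
With the rebate, buyers effectively pay Pb = Ps − 39, where Ps is the price sellers receive.
On the curves, Pb = 1048/9 - (2/9)Q and Ps = 50 + 0.5Q; the wedge Ps − Pb = 39 gives 50 + 0.5Q − (1048/9 - (2/9)Q) = 39, so Q' = 146.
Then Pb = 1048/9 − (2/9)·146 = 84 and Ps = 50 + 0.5·146 = 123.
Buyers' price falls by P* − Pb = 96 − 84 = 12; sellers' price rises by Ps − P* = 123 − 96 = 27.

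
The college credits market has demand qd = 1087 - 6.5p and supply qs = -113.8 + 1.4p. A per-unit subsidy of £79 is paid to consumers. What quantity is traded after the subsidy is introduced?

q' = 190

Pre-subsidy: 1087 - 6.5p = -113.8 + 1.4p gives p* = 152, q* = 99.
With the rebate, buyers effectively pay pb = ps − 79, where ps is the price sellers receive.
Demand in terms of ps becomes qd = 1087 − 6.5(ps − 79) = 1600.5 - 6.5ps. Setting this equal to supply: 1600.5 - 6.5ps = -113.8 + 1.4ps, so ps = 217.
Buyers pay pb = 217 − 79 = 138; q' = -113.8 + 1.4·217 = 190.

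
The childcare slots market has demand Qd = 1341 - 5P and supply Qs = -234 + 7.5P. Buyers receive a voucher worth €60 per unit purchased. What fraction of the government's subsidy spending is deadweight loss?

DWL / government spending = 10/99

Pre-subsidy: 1341 - 5P = -234 + 7.5P gives P* = 126, Q* = 711.
With the rebate, buyers effectively pay Pb = Ps − 60, where Ps is the price sellers receive.
Demand in terms of Ps becomes Qd = 1341 − 5(Ps − 60) = 1641 - 5Ps. Setting this equal to supply: 1641 - 5Ps = -234 + 7.5Ps, so Ps = 150.
Buyers pay Pb = 150 − 60 = 90; Q' = -234 + 7.5·150 = 891.
ΔCS = ½(711 + 891)(126 − 90) = 28836; ΔPS = ½(711 + 891)(150 − 126) = 19224.
Government spending = 60 × 891 = 53460.
DWL = ½ × 60 × (891 − 711) = 5400; fraction = 5400 / 53460 = 10/99.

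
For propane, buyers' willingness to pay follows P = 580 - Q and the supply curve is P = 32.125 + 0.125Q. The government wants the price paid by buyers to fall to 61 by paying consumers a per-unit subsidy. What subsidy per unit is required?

At a buyer price of 61, quantity demanded is 580 − 1·61 = 519.
Sellers supply 519 only when they receive Ps = 32.125 + 0.125·519 = 97.
s = Ps − Pb = 97 − 61 = 36.

Required subsidy s = 36 per unit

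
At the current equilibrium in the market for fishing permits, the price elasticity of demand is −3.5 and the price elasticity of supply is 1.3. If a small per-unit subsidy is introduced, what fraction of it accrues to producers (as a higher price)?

Producer share = 35/48

For a small subsidy around the equilibrium, the benefit split depends on the relative slopes, which at a point are proportional to the elasticities.
Buyer share = εs/(εs + |εd|) = 1.3/(1.3 + 3.5) = 13/48; seller share = |εd|/(εs + |εd|) = 35/48.
So producers capture 35/48 of the subsidy.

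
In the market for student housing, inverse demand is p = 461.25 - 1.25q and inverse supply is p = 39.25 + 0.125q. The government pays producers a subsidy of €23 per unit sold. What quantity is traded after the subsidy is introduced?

Pre-subsidy: 461.25 - 1.25q = 39.25 + 0.125q gives q* = 3376/11 and p* = 3415/44.
With the subsidy, sellers receive ps = pb + 23 for each unit, where pb is the price buyers pay.
On the curves, pb = 461.25 - 1.25q and ps = 39.25 + 0.125q; the wedge ps − pb = 23 gives 39.25 + 0.125q − (461.25 - 1.25q) = 23, so q' = 3560/11.
Then pb = 461.25 − 1.25·(3560/11) = 2495/44 and ps = 39.25 + 0.125·(3560/11) = 3507/44.

q' = 3560/11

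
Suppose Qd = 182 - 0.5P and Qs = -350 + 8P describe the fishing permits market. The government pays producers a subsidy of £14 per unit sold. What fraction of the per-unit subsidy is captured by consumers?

Pre-subsidy: 182 - 0.5P = -350 + 8P gives P* = 1064/17, Q* = 2562/17.
With the subsidy, sellers receive Ps = Pb + 14 for each unit, where Pb is the price buyers pay.
Supply in terms of Pb becomes Qs = -350 + 8(Pb + 14) = -238 + 8Pb. Setting this equal to demand: 182 - 0.5Pb = -238 + 8Pb, so Pb = 840/17.
Sellers receive Ps = 840/17 + 14 = 1078/17; Q' = 182 − 0.5·(840/17) = 2674/17.
Buyers' price falls by P* − Pb = 1064/17 − 840/17 = 224/17; sellers' price rises by Ps − P* = 1078/17 − 1064/17 = 14/17.
So consumers capture (224/17)/14 = 16/17 of each unit of subsidy.

Consumer share = 16/17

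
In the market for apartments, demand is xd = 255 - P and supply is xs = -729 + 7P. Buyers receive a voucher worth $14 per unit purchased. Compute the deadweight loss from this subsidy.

Deadweight loss = $85.75

Pre-subsidy: 255 - P = -729 + 7P gives P* = 123, x* = 132.
With the rebate, buyers effectively pay Pb = Ps − 14, where Ps is the price sellers receive.
Demand in terms of Ps becomes xd = 255 − 1(Ps − 14) = 269 - Ps. Setting this equal to supply: 269 - Ps = -729 + 7Ps, so Ps = 124.75.
Buyers pay Pb = 124.75 − 14 = 110.75; x' = -729 + 7·124.75 = 144.25.
The subsidy expands output by 144.25 − 132 = 12.25 past the efficient level; on those units the gap between marginal cost and willingness to pay runs from 0 up to 14.
DWL = ½ × 14 × 12.25 = 85.75.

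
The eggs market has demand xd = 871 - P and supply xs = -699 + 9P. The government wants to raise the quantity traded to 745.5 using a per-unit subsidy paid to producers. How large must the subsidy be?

At x = 745.5, invert demand for the buyer price: Pb = (871 − 745.5)/1 = 125.5; invert supply for the seller price: Ps = (745.5 − (-699))/9 = 160.5.
The subsidy must fill the gap: s = Ps − Pb = 160.5 − 125.5 = 35.

Required subsidy s = 35 per unit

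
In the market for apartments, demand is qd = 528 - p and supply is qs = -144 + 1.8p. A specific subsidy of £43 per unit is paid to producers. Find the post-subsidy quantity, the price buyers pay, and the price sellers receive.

q' = 4419/14; buyers pay 2973/14; sellers receive 3575/14

Pre-subsidy: 528 - p = -144 + 1.8p gives p* = 240, q* = 288.
With the subsidy, sellers receive ps = pb + 43 for each unit, where pb is the price buyers pay.
Supply in terms of pb becomes qs = -144 + 1.8(pb + 43) = -66.6 + 1.8pb. Setting this equal to demand: 528 - pb = -66.6 + 1.8pb, so pb = 2973/14.
Sellers receive ps = 2973/14 + 43 = 3575/14; q' = 528 − 1·(2973/14) = 4419/14.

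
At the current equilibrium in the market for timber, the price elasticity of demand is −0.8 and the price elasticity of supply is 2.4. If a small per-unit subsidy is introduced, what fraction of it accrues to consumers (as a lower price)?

For a small subsidy around the equilibrium, the benefit split depends on the relative slopes, which at a point are proportional to the elasticities.
Buyer share = εs/(εs + |εd|) = 2.4/(2.4 + 0.8) = 0.75; seller share = |εd|/(εs + |εd|) = 0.25.

Consumer share = 0.75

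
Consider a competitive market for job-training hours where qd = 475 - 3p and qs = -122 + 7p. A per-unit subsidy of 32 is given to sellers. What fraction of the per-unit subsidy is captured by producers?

Pre-subsidy: 475 - 3p = -122 + 7p gives p* = 59.7, q* = 295.9.
With the subsidy, sellers receive ps = pb + 32 for each unit, where pb is the price buyers pay.
Supply in terms of pb becomes qs = -122 + 7(pb + 32) = 102 + 7pb. Setting this equal to demand: 475 - 3pb = 102 + 7pb, so pb = 37.3.
Sellers receive ps = 37.3 + 32 = 69.3; q' = 475 − 3·37.3 = 363.1.
Buyers' price falls by p* − pb = 59.7 − 37.3 = 22.4; sellers' price rises by ps − p* = 69.3 − 59.7 = 9.6.
So producers capture 9.6/32 = 0.3 of each unit of subsidy.

Producer share = 0.3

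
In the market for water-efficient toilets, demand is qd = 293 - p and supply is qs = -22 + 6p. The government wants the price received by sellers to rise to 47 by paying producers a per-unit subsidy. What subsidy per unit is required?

At a seller price of 47, quantity supplied is -22 + 6·47 = 260.
Buyers absorb 260 only when they pay pb with 293 − 1·pb = 260, i.e. pb = 33.
s = ps − pb = 47 − 33 = 14.

Required subsidy s = 14 per unit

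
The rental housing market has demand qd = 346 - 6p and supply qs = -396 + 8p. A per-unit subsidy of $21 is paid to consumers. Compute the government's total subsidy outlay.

Government cost = $2100

Pre-subsidy: 346 - 6p = -396 + 8p gives p* = 53, q* = 28.
With the rebate, buyers effectively pay pb = ps − 21, where ps is the price sellers receive.
Demand in terms of ps becomes qd = 346 − 6(ps − 21) = 472 - 6ps. Setting this equal to supply: 472 - 6ps = -396 + 8ps, so ps = 62.
Buyers pay pb = 62 − 21 = 41; q' = -396 + 8·62 = 100.
Government outlay = subsidy × quantity = 21 × 100 = 2100.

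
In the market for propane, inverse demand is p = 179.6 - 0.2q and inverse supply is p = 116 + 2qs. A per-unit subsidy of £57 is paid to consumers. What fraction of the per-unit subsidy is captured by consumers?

Pre-subsidy: 179.6 - 0.2q = 116 + 2q gives q* = 318/11 and p* = 1912/11.
With the rebate, buyers effectively pay pb = ps − 57, where ps is the price sellers receive.
On the curves, pb = 179.6 - 0.2q and ps = 116 + 2q; the wedge ps − pb = 57 gives 116 + 2q − (179.6 - 0.2q) = 57, so q' = 603/11.
Then pb = 179.6 − 0.2·(603/11) = 1855/11 and ps = 116 + 2·(603/11) = 2482/11.
Buyers' price falls by p* − pb = 1912/11 − 1855/11 = 57/11; sellers' price rises by ps − p* = 2482/11 − 1912/11 = 570/11.
So consumers capture (57/11)/57 = 1/11 of each unit of subsidy.

Consumer share = 1/11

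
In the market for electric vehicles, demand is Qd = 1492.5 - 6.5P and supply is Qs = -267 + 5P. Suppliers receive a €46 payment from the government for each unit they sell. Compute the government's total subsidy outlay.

Pre-subsidy: 1492.5 - 6.5P = -267 + 5P gives P* = 153, Q* = 498.
With the subsidy, sellers receive Ps = Pb + 46 for each unit, where Pb is the price buyers pay.
Supply in terms of Pb becomes Qs = -267 + 5(Pb + 46) = -37 + 5Pb. Setting this equal to demand: 1492.5 - 6.5Pb = -37 + 5Pb, so Pb = 133.
Sellers receive Ps = 133 + 46 = 179; Q' = 1492.5 − 6.5·133 = 628.
Government outlay = subsidy × quantity = 46 × 628 = 28888.

Government cost = €28888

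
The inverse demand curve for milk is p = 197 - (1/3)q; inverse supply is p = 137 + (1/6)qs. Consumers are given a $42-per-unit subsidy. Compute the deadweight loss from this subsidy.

Pre-subsidy: 197 - (1/3)q = 137 + (1/6)q gives q* = 120 and p* = 157.
With the rebate, buyers effectively pay pb = ps − 42, where ps is the price sellers receive.
On the curves, pb = 197 - (1/3)q and ps = 137 + (1/6)q; the wedge ps − pb = 42 gives 137 + (1/6)q − (197 - (1/3)q) = 42, so q' = 204.
Then pb = 197 − (1/3)·204 = 129 and ps = 137 + (1/6)·204 = 171.
The subsidy expands output by 204 − 120 = 84 past the efficient level; on those units the gap between marginal cost and willingness to pay runs from 0 up to 42.
DWL = ½ × 42 × 84 = 1764.

Deadweight loss = $1764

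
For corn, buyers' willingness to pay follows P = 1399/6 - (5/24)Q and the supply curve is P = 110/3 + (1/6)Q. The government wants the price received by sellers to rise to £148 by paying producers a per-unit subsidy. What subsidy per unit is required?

At a seller price of 148, quantity supplied is -220 + 6·148 = 668.
Buyers absorb 668 only when they pay Pb = 1399/6 − (5/24)·668 = 94.
s = Ps − Pb = 148 − 94 = 54.

Required subsidy s = £54 per unit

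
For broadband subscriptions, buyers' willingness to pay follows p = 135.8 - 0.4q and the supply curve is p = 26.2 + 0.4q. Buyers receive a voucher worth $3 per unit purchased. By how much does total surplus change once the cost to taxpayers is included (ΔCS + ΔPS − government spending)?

Net change in total surplus = -$5.625

Pre-subsidy: 135.8 - 0.4q = 26.2 + 0.4q gives q* = 137 and p* = 81.
With the rebate, buyers effectively pay pb = ps − 3, where ps is the price sellers receive.
On the curves, pb = 135.8 - 0.4q and ps = 26.2 + 0.4q; the wedge ps − pb = 3 gives 26.2 + 0.4q − (135.8 - 0.4q) = 3, so q' = 140.75.
Then pb = 135.8 − 0.4·140.75 = 79.5 and ps = 26.2 + 0.4·140.75 = 82.5.
ΔCS = ½(137 + 140.75)(81 − 79.5) = 208.3125; ΔPS = ½(137 + 140.75)(82.5 − 81) = 208.3125.
Government spending = 3 × 140.75 = 422.25.
Net change = 208.3125 + 208.3125 − 422.25 = -5.625. The loss equals the DWL triangle ½·3·3.75.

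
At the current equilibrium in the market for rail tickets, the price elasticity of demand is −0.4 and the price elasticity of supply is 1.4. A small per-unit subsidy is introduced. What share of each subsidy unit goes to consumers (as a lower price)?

For a small subsidy around the equilibrium, the benefit split depends on the relative slopes, which at a point are proportional to the elasticities.
Buyer share = εs/(εs + |εd|) = 1.4/(1.4 + 0.4) = 7/9; seller share = |εd|/(εs + |εd|) = 2/9.

Consumer share = 7/9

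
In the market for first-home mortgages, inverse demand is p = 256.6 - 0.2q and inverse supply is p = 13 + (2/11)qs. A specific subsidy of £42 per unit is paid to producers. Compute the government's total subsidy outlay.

Pre-subsidy: 256.6 - 0.2q = 13 + (2/11)q gives q* = 638 and p* = 129.
With the subsidy, sellers receive ps = pb + 42 for each unit, where pb is the price buyers pay.
On the curves, pb = 256.6 - 0.2q and ps = 13 + (2/11)q; the wedge ps − pb = 42 gives 13 + (2/11)q − (256.6 - 0.2q) = 42, so q' = 748.
Then pb = 256.6 − 0.2·748 = 107 and ps = 13 + (2/11)·748 = 149.
Government outlay = subsidy × quantity = 42 × 748 = 31416.

Government cost = £31416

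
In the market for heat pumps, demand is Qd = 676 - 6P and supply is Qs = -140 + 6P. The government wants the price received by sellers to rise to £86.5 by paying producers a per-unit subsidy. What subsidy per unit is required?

Required subsidy s = £37 per unit

At a seller price of 86.5, quantity supplied is -140 + 6·86.5 = 379.
Buyers absorb 379 only when they pay Pb with 676 − 6·Pb = 379, i.e. Pb = 49.5.
s = Ps − Pb = 86.5 − 49.5 = 37.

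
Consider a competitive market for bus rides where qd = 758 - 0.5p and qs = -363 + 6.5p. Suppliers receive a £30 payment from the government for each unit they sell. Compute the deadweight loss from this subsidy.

Deadweight loss = 2925/14

Pre-subsidy: 758 - 0.5p = -363 + 6.5p gives p* = 1121/7, q* = 9491/14.
With the subsidy, sellers receive ps = pb + 30 for each unit, where pb is the price buyers pay.
Supply in terms of pb becomes qs = -363 + 6.5(pb + 30) = -168 + 6.5pb. Setting this equal to demand: 758 - 0.5pb = -168 + 6.5pb, so pb = 926/7.
Sellers receive ps = 926/7 + 30 = 1136/7; q' = 758 − 0.5·(926/7) = 4843/7.
The subsidy expands output by 4843/7 − 9491/14 = 195/14 past the efficient level; on those units the gap between marginal cost and willingness to pay runs from 0 up to 30.
DWL = ½ × 30 × 195/14 = 2925/14.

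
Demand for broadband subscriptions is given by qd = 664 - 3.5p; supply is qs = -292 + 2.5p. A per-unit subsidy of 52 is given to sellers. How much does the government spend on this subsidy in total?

Pre-subsidy: 664 - 3.5p = -292 + 2.5p gives p* = 478/3, q* = 319/3.
With the subsidy, sellers receive ps = pb + 52 for each unit, where pb is the price buyers pay.
Supply in terms of pb becomes qs = -292 + 2.5(pb + 52) = -162 + 2.5pb. Setting this equal to demand: 664 - 3.5pb = -162 + 2.5pb, so pb = 413/3.
Sellers receive ps = 413/3 + 52 = 569/3; q' = 664 − 3.5·(413/3) = 1093/6.
Government outlay = subsidy × quantity = 52 × 1093/6 = 28418/3.

Government cost = 28418/3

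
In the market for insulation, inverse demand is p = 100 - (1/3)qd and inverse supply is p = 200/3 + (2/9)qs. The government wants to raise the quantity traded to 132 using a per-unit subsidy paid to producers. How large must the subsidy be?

At q = 132, from the demand curve buyers pay pb = 100 − (1/3)·132 = 56; from the supply curve sellers need ps = 200/3 + (2/9)·132 = 96.
The subsidy must fill the gap: s = ps − pb = 96 − 56 = 40.

Required subsidy s = 40 per unit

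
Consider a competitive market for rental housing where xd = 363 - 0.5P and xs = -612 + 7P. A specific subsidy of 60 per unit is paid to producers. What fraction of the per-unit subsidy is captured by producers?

Producer share = 1/15

Pre-subsidy: 363 - 0.5P = -612 + 7P gives P* = 130, x* = 298.
With the subsidy, sellers receive Ps = Pb + 60 for each unit, where Pb is the price buyers pay.
Supply in terms of Pb becomes xs = -612 + 7(Pb + 60) = -192 + 7Pb. Setting this equal to demand: 363 - 0.5Pb = -192 + 7Pb, so Pb = 74.
Sellers receive Ps = 74 + 60 = 134; x' = 363 − 0.5·74 = 326.
Buyers' price falls by P* − Pb = 130 − 74 = 56; sellers' price rises by Ps − P* = 134 − 130 = 4.
So producers capture 4/60 = 1/15 of each unit of subsidy.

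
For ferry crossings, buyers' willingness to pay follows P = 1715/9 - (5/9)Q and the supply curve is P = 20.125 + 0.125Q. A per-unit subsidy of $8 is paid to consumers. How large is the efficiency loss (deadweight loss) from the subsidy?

Pre-subsidy: 1715/9 - (5/9)Q = 20.125 + 0.125Q gives Q* = 1753/7 and P* = 360/7.
With the rebate, buyers effectively pay Pb = Ps − 8, where Ps is the price sellers receive.
On the curves, Pb = 1715/9 - (5/9)Q and Ps = 20.125 + 0.125Q; the wedge Ps − Pb = 8 gives 20.125 + 0.125Q − (1715/9 - (5/9)Q) = 8, so Q' = 12847/49.
Then Pb = 1715/9 − (5/9)·(12847/49) = 2200/49 and Ps = 20.125 + 0.125·(12847/49) = 2592/49.
The subsidy expands output by 12847/49 − 1753/7 = 576/49 past the efficient level; on those units the gap between marginal cost and willingness to pay runs from 0 up to 8.
DWL = ½ × 8 × 576/49 = 2304/49.

Deadweight loss = 2304/49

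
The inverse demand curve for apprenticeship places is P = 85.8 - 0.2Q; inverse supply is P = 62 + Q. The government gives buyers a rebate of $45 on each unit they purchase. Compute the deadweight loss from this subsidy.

Deadweight loss = $843.75

Pre-subsidy: 85.8 - 0.2Q = 62 + Q gives Q* = 119/6 and P* = 491/6.
With the rebate, buyers effectively pay Pb = Ps − 45, where Ps is the price sellers receive.
On the curves, Pb = 85.8 - 0.2Q and Ps = 62 + Q; the wedge Ps − Pb = 45 gives 62 + Q − (85.8 - 0.2Q) = 45, so Q' = 172/3.
Then Pb = 85.8 − 0.2·(172/3) = 223/3 and Ps = 62 + 1·(172/3) = 358/3.
The subsidy expands output by 172/3 − 119/6 = 37.5 past the efficient level; on those units the gap between marginal cost and willingness to pay runs from 0 up to 45.
DWL = ½ × 45 × 37.5 = 843.75.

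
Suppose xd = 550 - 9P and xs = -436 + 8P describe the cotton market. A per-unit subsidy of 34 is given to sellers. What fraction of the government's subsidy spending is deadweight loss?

DWL / government spending = 18/43

Pre-subsidy: 550 - 9P = -436 + 8P gives P* = 58, x* = 28.
With the subsidy, sellers receive Ps = Pb + 34 for each unit, where Pb is the price buyers pay.
Supply in terms of Pb becomes xs = -436 + 8(Pb + 34) = -164 + 8Pb. Setting this equal to demand: 550 - 9Pb = -164 + 8Pb, so Pb = 42.
Sellers receive Ps = 42 + 34 = 76; x' = 550 − 9·42 = 172.
ΔCS = ½(28 + 172)(58 − 42) = 1600; ΔPS = ½(28 + 172)(76 − 58) = 1800.
Government spending = 34 × 172 = 5848.
DWL = ½ × 34 × (172 − 28) = 2448; fraction = 2448 / 5848 = 18/43.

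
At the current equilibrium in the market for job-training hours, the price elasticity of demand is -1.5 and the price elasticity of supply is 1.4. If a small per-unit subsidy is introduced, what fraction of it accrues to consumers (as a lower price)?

For a small subsidy around the equilibrium, the benefit split depends on the relative slopes, which at a point are proportional to the elasticities.
Buyer share = εs/(εs + |εd|) = 1.4/(1.4 + 1.5) = 14/29; seller share = |εd|/(εs + |εd|) = 15/29.

Consumer share = 14/29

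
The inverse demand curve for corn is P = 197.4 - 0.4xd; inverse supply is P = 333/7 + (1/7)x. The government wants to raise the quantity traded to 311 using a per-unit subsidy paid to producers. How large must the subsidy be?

Required subsidy s = 19 per unit

At x = 311, from the demand curve buyers pay Pb = 197.4 − 0.4·311 = 73; from the supply curve sellers need Ps = 333/7 + (1/7)·311 = 92.
The subsidy must fill the gap: s = Ps − Pb = 92 − 73 = 19.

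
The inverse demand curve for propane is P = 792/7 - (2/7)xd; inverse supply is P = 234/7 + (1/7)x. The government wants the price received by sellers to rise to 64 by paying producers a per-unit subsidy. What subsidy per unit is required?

Required subsidy s = 12 per unit

At a seller price of 64, quantity supplied is -234 + 7·64 = 214.
Buyers absorb 214 only when they pay Pb = 792/7 − (2/7)·214 = 52.
s = Ps − Pb = 64 − 52 = 12.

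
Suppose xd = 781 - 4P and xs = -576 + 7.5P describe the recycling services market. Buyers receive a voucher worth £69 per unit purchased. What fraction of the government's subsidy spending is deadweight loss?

Pre-subsidy: 781 - 4P = -576 + 7.5P gives P* = 118, x* = 309.
With the rebate, buyers effectively pay Pb = Ps − 69, where Ps is the price sellers receive.
Demand in terms of Ps becomes xd = 781 − 4(Ps − 69) = 1057 - 4Ps. Setting this equal to supply: 1057 - 4Ps = -576 + 7.5Ps, so Ps = 142.
Buyers pay Pb = 142 − 69 = 73; x' = -576 + 7.5·142 = 489.
ΔCS = ½(309 + 489)(118 − 73) = 17955; ΔPS = ½(309 + 489)(142 − 118) = 9576.
Government spending = 69 × 489 = 33741.
DWL = ½ × 69 × (489 − 309) = 6210; fraction = 6210 / 33741 = 30/163.

DWL / government spending = 30/163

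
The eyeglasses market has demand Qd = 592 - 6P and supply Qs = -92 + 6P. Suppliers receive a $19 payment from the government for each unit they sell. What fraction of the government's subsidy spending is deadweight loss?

Pre-subsidy: 592 - 6P = -92 + 6P gives P* = 57, Q* = 250.
With the subsidy, sellers receive Ps = Pb + 19 for each unit, where Pb is the price buyers pay.
Supply in terms of Pb becomes Qs = -92 + 6(Pb + 19) = 22 + 6Pb. Setting this equal to demand: 592 - 6Pb = 22 + 6Pb, so Pb = 47.5.
Sellers receive Ps = 47.5 + 19 = 66.5; Q' = 592 − 6·47.5 = 307.
ΔCS = ½(250 + 307)(57 − 47.5) = 2645.75; ΔPS = ½(250 + 307)(66.5 − 57) = 2645.75.
Government spending = 19 × 307 = 5833.
DWL = ½ × 19 × (307 − 250) = 541.5; fraction = 541.5 / 5833 = 57/614.

DWL / government spending = 57/614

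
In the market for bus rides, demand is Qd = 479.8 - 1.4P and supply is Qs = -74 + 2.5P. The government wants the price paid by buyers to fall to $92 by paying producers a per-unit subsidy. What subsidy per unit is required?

Required subsidy s = $78 per unit

At a buyer price of 92, quantity demanded is 479.8 − 1.4·92 = 351.
Sellers supply 351 only when they receive Ps with -74 + 2.5·Ps = 351, i.e. Ps = 170.
s = Ps − Pb = 170 − 92 = 78.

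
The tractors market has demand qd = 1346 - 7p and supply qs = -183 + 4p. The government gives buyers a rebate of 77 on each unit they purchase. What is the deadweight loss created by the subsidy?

Pre-subsidy: 1346 - 7p = -183 + 4p gives p* = 139, q* = 373.
With the rebate, buyers effectively pay pb = ps − 77, where ps is the price sellers receive.
Demand in terms of ps becomes qd = 1346 − 7(ps − 77) = 1885 - 7ps. Setting this equal to supply: 1885 - 7ps = -183 + 4ps, so ps = 188.
Buyers pay pb = 188 − 77 = 111; q' = -183 + 4·188 = 569.
The subsidy expands output by 569 − 373 = 196 past the efficient level; on those units the gap between marginal cost and willingness to pay runs from 0 up to 77.
DWL = ½ × 77 × 196 = 7546.

Deadweight loss = 7546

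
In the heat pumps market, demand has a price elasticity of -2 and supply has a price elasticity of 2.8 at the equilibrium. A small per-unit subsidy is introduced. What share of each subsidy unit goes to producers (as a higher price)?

For a small subsidy around the equilibrium, the benefit split depends on the relative slopes, which at a point are proportional to the elasticities.
Buyer share = εs/(εs + |εd|) = 2.8/(2.8 + 2) = 7/12; seller share = |εd|/(εs + |εd|) = 5/12.
So producers capture 5/12 of the subsidy.

Producer share = 5/12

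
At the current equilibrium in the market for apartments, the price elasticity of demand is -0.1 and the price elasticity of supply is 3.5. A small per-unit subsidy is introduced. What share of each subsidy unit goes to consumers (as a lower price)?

Consumer share = 35/36

For a small subsidy around the equilibrium, the benefit split depends on the relative slopes, which at a point are proportional to the elasticities.
Buyer share = εs/(εs + |εd|) = 3.5/(3.5 + 0.1) = 35/36; seller share = |εd|/(εs + |εd|) = 1/36.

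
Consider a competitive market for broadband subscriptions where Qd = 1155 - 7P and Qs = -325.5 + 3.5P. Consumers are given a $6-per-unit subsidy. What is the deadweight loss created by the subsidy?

Deadweight loss = $42

Pre-subsidy: 1155 - 7P = -325.5 + 3.5P gives P* = 141, Q* = 168.
With the rebate, buyers effectively pay Pb = Ps − 6, where Ps is the price sellers receive.
Demand in terms of Ps becomes Qd = 1155 − 7(Ps − 6) = 1197 - 7Ps. Setting this equal to supply: 1197 - 7Ps = -325.5 + 3.5Ps, so Ps = 145.
Buyers pay Pb = 145 − 6 = 139; Q' = -325.5 + 3.5·145 = 182.
The subsidy expands output by 182 − 168 = 14 past the efficient level; on those units the gap between marginal cost and willingness to pay runs from 0 up to 6.
DWL = ½ × 6 × 14 = 42.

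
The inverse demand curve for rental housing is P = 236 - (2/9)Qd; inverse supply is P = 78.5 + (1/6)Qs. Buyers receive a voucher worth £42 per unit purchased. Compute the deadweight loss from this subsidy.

Pre-subsidy: 236 - (2/9)Q = 78.5 + (1/6)Q gives Q* = 405 and P* = 146.
With the rebate, buyers effectively pay Pb = Ps − 42, where Ps is the price sellers receive.
On the curves, Pb = 236 - (2/9)Q and Ps = 78.5 + (1/6)Q; the wedge Ps − Pb = 42 gives 78.5 + (1/6)Q − (236 - (2/9)Q) = 42, so Q' = 513.
Then Pb = 236 − (2/9)·513 = 122 and Ps = 78.5 + (1/6)·513 = 164.
The subsidy expands output by 513 − 405 = 108 past the efficient level; on those units the gap between marginal cost and willingness to pay runs from 0 up to 42.
DWL = ½ × 42 × 108 = 2268.

Deadweight loss = £2268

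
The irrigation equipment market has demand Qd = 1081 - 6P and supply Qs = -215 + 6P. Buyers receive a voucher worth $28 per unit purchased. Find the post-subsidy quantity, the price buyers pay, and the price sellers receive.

Pre-subsidy: 1081 - 6P = -215 + 6P gives P* = 108, Q* = 433.
With the rebate, buyers effectively pay Pb = Ps − 28, where Ps is the price sellers receive.
Demand in terms of Ps becomes Qd = 1081 − 6(Ps − 28) = 1249 - 6Ps. Setting this equal to supply: 1249 - 6Ps = -215 + 6Ps, so Ps = 122.
Buyers pay Pb = 122 − 28 = 94; Q' = -215 + 6·122 = 517.

Q' = 517; buyers pay $94; sellers receive $122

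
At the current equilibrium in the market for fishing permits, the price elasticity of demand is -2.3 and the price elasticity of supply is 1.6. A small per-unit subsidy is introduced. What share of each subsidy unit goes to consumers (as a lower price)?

Consumer share = 16/39

For a small subsidy around the equilibrium, the benefit split depends on the relative slopes, which at a point are proportional to the elasticities.
Buyer share = εs/(εs + |εd|) = 1.6/(1.6 + 2.3) = 16/39; seller share = |εd|/(εs + |εd|) = 23/39.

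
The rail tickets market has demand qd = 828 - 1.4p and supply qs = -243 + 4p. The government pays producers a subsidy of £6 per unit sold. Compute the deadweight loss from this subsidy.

Pre-subsidy: 828 - 1.4p = -243 + 4p gives p* = 595/3, q* = 1651/3.
With the subsidy, sellers receive ps = pb + 6 for each unit, where pb is the price buyers pay.
Supply in terms of pb becomes qs = -243 + 4(pb + 6) = -219 + 4pb. Setting this equal to demand: 828 - 1.4pb = -219 + 4pb, so pb = 1745/9.
Sellers receive ps = 1745/9 + 6 = 1799/9; q' = 828 − 1.4·(1745/9) = 5009/9.
The subsidy expands output by 5009/9 − 1651/3 = 56/9 past the efficient level; on those units the gap between marginal cost and willingness to pay runs from 0 up to 6.
DWL = ½ × 6 × 56/9 = 56/3.

Deadweight loss = 56/3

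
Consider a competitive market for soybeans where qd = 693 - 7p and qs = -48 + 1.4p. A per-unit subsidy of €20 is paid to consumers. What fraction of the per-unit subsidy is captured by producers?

Producer share = 5/6

Pre-subsidy: 693 - 7p = -48 + 1.4p gives p* = 1235/14, q* = 75.5.
With the rebate, buyers effectively pay pb = ps − 20, where ps is the price sellers receive.
Demand in terms of ps becomes qd = 693 − 7(ps − 20) = 833 - 7ps. Setting this equal to supply: 833 - 7ps = -48 + 1.4ps, so ps = 4405/42.
Buyers pay pb = 4405/42 − 20 = 3565/42; q' = -48 + 1.4·(4405/42) = 593/6.
Buyers' price falls by p* − pb = 1235/14 − 3565/42 = 10/3; sellers' price rises by ps − p* = 4405/42 − 1235/14 = 50/3.
So producers capture (50/3)/20 = 5/6 of each unit of subsidy.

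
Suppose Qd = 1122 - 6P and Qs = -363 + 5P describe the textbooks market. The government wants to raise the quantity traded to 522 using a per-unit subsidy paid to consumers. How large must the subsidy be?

At Q = 522, invert demand for the buyer price: Pb = (1122 − 522)/6 = 100; invert supply for the seller price: Ps = (522 − (-363))/5 = 177.
The subsidy must fill the gap: s = Ps − Pb = 177 − 100 = 77.

Required subsidy s = 77 per unit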